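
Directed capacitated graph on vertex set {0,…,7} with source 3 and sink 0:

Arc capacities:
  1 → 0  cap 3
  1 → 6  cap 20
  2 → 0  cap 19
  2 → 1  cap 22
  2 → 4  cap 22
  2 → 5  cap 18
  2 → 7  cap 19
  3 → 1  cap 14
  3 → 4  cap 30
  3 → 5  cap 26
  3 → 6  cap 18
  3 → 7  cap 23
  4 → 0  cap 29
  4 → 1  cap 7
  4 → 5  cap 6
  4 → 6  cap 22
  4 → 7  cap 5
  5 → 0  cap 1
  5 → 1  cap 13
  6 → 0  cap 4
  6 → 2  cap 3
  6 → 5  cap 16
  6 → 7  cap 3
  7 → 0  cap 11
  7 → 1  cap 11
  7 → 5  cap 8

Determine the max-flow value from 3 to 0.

augment #1: 3→1→0 bottleneck 3, total now 3
augment #2: 3→4→0 bottleneck 29, total now 32
augment #3: 3→5→0 bottleneck 1, total now 33
augment #4: 3→6→0 bottleneck 4, total now 37
augment #5: 3→7→0 bottleneck 11, total now 48
augment #6: 3→6→2→0 bottleneck 3, total now 51

Maximum flow value: 51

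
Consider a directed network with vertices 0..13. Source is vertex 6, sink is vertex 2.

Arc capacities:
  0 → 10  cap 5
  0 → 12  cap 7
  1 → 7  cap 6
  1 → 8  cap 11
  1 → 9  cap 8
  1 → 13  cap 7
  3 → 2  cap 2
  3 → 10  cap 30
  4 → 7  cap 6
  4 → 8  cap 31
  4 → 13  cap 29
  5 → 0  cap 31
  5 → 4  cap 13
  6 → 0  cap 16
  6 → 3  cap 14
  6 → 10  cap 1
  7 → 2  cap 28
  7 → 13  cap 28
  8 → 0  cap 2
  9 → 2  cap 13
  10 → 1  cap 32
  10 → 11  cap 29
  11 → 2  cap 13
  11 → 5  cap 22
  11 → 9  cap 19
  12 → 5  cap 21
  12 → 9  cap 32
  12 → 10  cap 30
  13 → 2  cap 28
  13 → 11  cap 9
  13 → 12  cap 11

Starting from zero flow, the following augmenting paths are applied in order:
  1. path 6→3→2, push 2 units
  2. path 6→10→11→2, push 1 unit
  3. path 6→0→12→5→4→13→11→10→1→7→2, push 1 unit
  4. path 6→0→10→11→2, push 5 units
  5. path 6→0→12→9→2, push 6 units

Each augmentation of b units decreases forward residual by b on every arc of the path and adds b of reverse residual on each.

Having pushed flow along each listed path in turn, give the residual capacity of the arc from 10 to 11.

after path 1 (6→3→2, push 2): res(10,11)=29
after path 2 (6→10→11→2, push 1): res(10,11)=28
after path 3 (6→0→12→5→4→13→11→10→1→7→2, push 1): res(10,11)=29
after path 4 (6→0→10→11→2, push 5): res(10,11)=24
after path 5 (6→0→12→9→2, push 6): res(10,11)=24

Residual capacity of (10,11): 24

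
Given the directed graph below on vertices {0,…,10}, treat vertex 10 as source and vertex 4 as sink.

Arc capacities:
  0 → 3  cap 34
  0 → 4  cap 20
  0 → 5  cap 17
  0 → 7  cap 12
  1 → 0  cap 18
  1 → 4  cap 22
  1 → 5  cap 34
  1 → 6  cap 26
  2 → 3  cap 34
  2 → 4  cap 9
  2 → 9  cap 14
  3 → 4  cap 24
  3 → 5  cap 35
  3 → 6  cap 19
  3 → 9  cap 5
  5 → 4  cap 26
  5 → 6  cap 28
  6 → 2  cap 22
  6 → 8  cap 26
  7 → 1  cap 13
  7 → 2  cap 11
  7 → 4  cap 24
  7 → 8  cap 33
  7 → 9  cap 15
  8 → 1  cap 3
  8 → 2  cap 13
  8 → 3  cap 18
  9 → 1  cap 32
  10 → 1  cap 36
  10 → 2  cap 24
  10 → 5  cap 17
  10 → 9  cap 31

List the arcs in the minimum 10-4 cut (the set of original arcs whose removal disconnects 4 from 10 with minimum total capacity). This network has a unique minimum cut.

Min-cut arcs: {(1,0), (1,4), (2,4), (3,4), (5,4)} (total capacity 99)

augment #1: 10→1→4 push 22
augment #2: 10→2→4 push 9
augment #3: 10→5→4 push 17
augment #4: 10→1→0→4 push 14
augment #5: 10→2→3→4 push 15
augment #6: 10→9→1→0→4 push 4
augment #7: 10→9→1→5→4 push 9
augment #8: 10→9→1→6→2→3→4 push 9
max flow = 99; residual-reachable set from 10 gives S-side
cut edges (S→T): {(1,0), (1,4), (2,4), (3,4), (5,4)} total cap 99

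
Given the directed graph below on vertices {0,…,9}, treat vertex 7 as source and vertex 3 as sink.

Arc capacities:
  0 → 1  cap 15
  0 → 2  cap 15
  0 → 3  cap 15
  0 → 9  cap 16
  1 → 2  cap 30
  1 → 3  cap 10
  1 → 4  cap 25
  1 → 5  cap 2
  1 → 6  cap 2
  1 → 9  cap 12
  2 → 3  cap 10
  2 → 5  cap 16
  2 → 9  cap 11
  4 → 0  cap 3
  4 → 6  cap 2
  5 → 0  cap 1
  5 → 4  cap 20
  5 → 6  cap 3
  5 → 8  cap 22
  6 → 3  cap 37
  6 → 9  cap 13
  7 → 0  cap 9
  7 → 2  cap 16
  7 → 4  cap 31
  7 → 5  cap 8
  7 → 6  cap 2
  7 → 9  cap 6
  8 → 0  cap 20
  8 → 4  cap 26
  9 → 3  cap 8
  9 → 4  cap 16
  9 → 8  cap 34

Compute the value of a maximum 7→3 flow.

augment #1: 7→0→3 bottleneck 9, total now 9
augment #2: 7→2→3 bottleneck 10, total now 19
augment #3: 7→6→3 bottleneck 2, total now 21
augment #4: 7→9→3 bottleneck 6, total now 27
augment #5: 7→2→9→3 bottleneck 2, total now 29
augment #6: 7→4→0→3 bottleneck 3, total now 32
augment #7: 7→4→6→3 bottleneck 2, total now 34
augment #8: 7→5→0→3 bottleneck 1, total now 35
augment #9: 7→5→6→3 bottleneck 3, total now 38
augment #10: 7→5→8→0→3 bottleneck 2, total now 40
augment #11: 7→5→8→0→1→3 bottleneck 2, total now 42
augment #12: 7→2→5→8→0→1→3 bottleneck 4, total now 46

Maximum flow value: 46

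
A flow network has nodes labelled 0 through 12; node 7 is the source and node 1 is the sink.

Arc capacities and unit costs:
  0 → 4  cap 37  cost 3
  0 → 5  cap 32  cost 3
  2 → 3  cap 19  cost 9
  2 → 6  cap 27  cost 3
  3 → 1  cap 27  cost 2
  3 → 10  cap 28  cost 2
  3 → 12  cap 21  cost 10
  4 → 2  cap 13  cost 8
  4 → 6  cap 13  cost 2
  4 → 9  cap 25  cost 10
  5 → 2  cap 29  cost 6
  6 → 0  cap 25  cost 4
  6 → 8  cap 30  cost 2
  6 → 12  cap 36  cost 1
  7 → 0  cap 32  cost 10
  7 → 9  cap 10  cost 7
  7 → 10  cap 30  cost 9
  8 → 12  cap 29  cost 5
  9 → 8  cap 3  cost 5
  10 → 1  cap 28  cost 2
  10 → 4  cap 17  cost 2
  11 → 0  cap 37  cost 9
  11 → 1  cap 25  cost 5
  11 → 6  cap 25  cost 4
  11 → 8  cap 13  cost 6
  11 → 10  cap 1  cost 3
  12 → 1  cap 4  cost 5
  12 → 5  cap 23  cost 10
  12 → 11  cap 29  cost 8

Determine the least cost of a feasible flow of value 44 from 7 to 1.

Minimum cost for 44 units: 739

shortest-cost path #1: 7→10→1 push 28 @ unit cost 11 (adds 308)
shortest-cost path #2: 7→10→4→6→12→1 push 2 @ unit cost 19 (adds 38)
shortest-cost path #3: 7→0→4→6→12→1 push 2 @ unit cost 21 (adds 42)
shortest-cost path #4: 7→0→4→6→12→11→1 push 9 @ unit cost 29 (adds 261)
shortest-cost path #5: 7→0→5→2→3→1 push 3 @ unit cost 30 (adds 90)
total cost = 739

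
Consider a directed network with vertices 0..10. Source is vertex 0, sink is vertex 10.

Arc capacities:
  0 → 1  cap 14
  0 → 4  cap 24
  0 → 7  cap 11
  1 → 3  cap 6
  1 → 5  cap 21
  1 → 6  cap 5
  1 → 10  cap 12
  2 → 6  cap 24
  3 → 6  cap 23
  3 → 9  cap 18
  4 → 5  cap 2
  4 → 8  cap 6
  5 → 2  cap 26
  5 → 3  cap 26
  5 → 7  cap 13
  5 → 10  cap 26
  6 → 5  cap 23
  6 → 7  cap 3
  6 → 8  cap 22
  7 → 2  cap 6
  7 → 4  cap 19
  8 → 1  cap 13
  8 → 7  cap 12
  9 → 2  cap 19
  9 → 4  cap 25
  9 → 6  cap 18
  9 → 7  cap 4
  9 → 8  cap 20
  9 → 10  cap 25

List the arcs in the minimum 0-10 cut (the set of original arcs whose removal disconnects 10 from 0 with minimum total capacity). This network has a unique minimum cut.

Min-cut arcs: {(0,1), (4,5), (4,8), (7,2)} (total capacity 28)

augment #1: 0→1→10 push 12
augment #2: 0→1→5→10 push 2
augment #3: 0→4→5→10 push 2
augment #4: 0→4→8→1→5→10 push 6
augment #5: 0→7→2→6→5→10 push 6
max flow = 28; residual-reachable set from 0 gives S-side
cut edges (S→T): {(0,1), (4,5), (4,8), (7,2)} total cap 28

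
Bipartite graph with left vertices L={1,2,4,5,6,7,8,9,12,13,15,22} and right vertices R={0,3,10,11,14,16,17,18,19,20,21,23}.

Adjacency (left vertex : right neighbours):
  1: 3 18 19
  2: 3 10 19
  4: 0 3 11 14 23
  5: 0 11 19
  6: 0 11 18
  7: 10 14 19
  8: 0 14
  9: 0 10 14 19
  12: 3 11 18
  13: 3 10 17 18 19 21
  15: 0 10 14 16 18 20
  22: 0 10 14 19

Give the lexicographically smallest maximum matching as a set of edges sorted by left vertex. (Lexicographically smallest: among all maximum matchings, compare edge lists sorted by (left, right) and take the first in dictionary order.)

|M| = 10 (so the lex-smallest maximum matching has 10 edges)
process left vertices in ascending order; for each, take the smallest-labelled available neighbour that still permits 10 edges overall, or leave it unmatched if none does
lex-smallest matching: {1-3, 2-10, 4-23, 5-0, 6-11, 7-14, 9-19, 12-18, 13-17, 15-16}

Lex-smallest maximum matching: {(1,3), (2,10), (4,23), (5,0), (6,11), (7,14), (9,19), (12,18), (13,17), (15,16)}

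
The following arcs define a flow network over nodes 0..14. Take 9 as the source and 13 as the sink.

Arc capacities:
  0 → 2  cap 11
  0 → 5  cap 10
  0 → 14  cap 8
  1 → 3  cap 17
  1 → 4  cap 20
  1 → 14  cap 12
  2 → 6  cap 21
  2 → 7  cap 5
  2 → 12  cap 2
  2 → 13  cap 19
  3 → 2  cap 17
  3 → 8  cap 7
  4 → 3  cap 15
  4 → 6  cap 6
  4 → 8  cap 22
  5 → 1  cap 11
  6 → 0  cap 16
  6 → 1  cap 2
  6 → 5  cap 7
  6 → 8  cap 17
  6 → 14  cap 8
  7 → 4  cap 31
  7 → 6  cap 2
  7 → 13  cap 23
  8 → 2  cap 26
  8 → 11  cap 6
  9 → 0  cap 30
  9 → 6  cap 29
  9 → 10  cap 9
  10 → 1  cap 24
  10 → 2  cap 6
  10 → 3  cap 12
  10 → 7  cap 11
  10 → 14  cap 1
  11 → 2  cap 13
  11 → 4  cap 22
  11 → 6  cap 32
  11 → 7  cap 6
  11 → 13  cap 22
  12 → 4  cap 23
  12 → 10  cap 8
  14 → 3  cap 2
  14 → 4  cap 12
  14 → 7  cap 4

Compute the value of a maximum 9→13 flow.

augment #1: 9→0→2→13 bottleneck 11, total now 11
augment #2: 9→10→2→13 bottleneck 6, total now 17
augment #3: 9→10→7→13 bottleneck 3, total now 20
augment #4: 9→0→14→7→13 bottleneck 4, total now 24
augment #5: 9→6→8→2→13 bottleneck 2, total now 26
augment #6: 9→6→8→11→13 bottleneck 6, total now 32
augment #7: 9→6→8→2→7→13 bottleneck 5, total now 37
augment #8: 9→6→8→2→10→7→13 bottleneck 4, total now 41
augment #9: 9→0→14→3→2→10→7→13 bottleneck 2, total now 43
augment #10: 9→6→1→3→2→12→10→7→13 bottleneck 2, total now 45

Maximum flow value: 45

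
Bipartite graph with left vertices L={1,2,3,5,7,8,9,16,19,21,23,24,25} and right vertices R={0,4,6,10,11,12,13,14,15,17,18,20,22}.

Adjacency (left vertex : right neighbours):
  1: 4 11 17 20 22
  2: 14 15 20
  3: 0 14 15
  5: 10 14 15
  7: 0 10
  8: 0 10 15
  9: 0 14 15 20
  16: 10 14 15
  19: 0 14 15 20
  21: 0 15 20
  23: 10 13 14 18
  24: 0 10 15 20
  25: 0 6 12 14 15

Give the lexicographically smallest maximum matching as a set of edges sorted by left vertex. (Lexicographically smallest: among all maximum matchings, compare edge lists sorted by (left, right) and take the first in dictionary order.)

|M| = 8 (so the lex-smallest maximum matching has 8 edges)
process left vertices in ascending order; for each, take the smallest-labelled available neighbour that still permits 8 edges overall, or leave it unmatched if none does
lex-smallest matching: {1-4, 2-14, 3-0, 5-10, 8-15, 9-20, 23-13, 25-6}

Lex-smallest maximum matching: {(1,4), (2,14), (3,0), (5,10), (8,15), (9,20), (23,13), (25,6)}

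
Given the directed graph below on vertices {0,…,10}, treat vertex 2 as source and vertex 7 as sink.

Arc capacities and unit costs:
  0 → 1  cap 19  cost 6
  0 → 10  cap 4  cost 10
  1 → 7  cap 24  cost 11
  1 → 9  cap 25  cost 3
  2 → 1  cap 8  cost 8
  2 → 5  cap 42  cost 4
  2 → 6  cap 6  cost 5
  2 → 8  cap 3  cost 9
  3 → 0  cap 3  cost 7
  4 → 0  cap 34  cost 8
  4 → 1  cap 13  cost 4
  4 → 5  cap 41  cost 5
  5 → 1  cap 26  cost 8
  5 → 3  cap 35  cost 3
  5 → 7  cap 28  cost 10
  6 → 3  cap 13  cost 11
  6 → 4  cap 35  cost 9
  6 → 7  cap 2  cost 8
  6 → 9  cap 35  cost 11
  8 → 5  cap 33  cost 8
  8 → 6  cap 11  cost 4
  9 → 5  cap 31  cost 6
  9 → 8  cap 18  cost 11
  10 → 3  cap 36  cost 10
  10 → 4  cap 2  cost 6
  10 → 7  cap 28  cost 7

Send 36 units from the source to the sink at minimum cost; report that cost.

shortest-cost path #1: 2→6→7 push 2 @ unit cost 13 (adds 26)
shortest-cost path #2: 2→5→7 push 28 @ unit cost 14 (adds 392)
shortest-cost path #3: 2→1→7 push 6 @ unit cost 19 (adds 114)
total cost = 532

Minimum cost for 36 units: 532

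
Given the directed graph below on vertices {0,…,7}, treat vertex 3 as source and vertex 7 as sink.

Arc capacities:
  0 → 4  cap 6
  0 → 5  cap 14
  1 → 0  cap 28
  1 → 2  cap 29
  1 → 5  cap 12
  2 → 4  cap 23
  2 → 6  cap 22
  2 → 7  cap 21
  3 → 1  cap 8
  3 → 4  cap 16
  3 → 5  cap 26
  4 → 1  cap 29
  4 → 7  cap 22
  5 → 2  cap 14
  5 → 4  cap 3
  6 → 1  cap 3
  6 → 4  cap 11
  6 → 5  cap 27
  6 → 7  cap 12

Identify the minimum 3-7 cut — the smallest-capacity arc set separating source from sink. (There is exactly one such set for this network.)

Min-cut arcs: {(3,1), (3,4), (5,2), (5,4)} (total capacity 41)

augment #1: 3→4→7 push 16
augment #2: 3→1→2→7 push 8
augment #3: 3→5→2→7 push 13
augment #4: 3→5→4→7 push 3
augment #5: 3→5→2→4→7 push 1
max flow = 41; residual-reachable set from 3 gives S-side
cut edges (S→T): {(3,1), (3,4), (5,2), (5,4)} total cap 41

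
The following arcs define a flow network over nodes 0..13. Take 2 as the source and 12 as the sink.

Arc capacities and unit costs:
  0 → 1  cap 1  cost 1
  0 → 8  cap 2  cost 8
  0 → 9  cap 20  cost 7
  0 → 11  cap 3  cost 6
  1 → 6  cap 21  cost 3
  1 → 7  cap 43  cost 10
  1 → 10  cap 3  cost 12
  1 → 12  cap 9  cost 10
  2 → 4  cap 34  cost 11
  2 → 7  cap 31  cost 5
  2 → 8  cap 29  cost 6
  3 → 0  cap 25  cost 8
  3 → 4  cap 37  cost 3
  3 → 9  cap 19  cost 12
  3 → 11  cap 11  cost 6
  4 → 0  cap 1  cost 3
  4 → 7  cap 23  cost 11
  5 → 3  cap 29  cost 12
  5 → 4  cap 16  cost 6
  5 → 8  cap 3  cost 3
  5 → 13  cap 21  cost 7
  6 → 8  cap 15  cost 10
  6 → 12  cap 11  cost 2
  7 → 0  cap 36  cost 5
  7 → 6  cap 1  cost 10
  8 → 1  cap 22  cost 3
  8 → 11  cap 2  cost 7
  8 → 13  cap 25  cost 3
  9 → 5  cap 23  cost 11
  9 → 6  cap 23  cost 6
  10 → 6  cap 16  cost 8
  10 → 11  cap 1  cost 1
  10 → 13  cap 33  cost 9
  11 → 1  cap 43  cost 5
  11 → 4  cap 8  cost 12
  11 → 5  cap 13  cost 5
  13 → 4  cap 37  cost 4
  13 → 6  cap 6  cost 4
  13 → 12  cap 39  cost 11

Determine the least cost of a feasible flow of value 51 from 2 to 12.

Minimum cost for 51 units: 1257

shortest-cost path #1: 2→8→1→6→12 push 11 @ unit cost 14 (adds 154)
shortest-cost path #2: 2→8→1→12 push 9 @ unit cost 19 (adds 171)
shortest-cost path #3: 2→8→13→12 push 9 @ unit cost 20 (adds 180)
shortest-cost path #4: 2→7→0→1→8→13→12 push 1 @ unit cost 22 (adds 22)
shortest-cost path #5: 2→7→6→1→8→13→12 push 1 @ unit cost 23 (adds 23)
shortest-cost path #6: 2→7→0→9→6→1→8→13→12 push 10 @ unit cost 31 (adds 310)
shortest-cost path #7: 2→7→0→8→13→12 push 2 @ unit cost 32 (adds 64)
shortest-cost path #8: 2→7→0→11→1→8→13→12 push 2 @ unit cost 32 (adds 64)
shortest-cost path #9: 2→7→0→11→5→13→12 push 1 @ unit cost 39 (adds 39)
shortest-cost path #10: 2→7→0→9→5→13→12 push 5 @ unit cost 46 (adds 230)
total cost = 1257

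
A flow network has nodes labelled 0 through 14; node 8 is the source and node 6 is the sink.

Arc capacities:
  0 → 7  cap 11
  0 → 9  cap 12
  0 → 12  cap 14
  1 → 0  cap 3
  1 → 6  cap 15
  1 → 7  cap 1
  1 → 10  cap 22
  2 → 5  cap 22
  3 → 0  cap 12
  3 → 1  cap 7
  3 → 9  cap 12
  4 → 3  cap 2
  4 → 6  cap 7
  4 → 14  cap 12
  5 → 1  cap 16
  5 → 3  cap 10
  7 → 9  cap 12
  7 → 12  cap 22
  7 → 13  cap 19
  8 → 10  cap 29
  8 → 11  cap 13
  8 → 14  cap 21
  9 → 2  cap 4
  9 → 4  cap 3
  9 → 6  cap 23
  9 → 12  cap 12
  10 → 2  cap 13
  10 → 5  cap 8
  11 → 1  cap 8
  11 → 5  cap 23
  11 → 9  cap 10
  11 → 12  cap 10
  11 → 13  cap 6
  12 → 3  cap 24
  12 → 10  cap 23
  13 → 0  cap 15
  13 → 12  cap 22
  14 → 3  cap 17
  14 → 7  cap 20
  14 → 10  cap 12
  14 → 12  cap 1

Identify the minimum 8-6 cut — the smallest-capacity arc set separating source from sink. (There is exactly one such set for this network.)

Min-cut arcs: {(1,6), (9,4), (9,6)} (total capacity 41)

augment #1: 8→11→1→6 push 8
augment #2: 8→11→9→6 push 5
augment #3: 8→10→5→1→6 push 7
augment #4: 8→14→3→9→6 push 12
augment #5: 8→14→7→9→6 push 6
augment #6: 8→14→7→9→4→6 push 3
max flow = 41; residual-reachable set from 8 gives S-side
cut edges (S→T): {(1,6), (9,4), (9,6)} total cap 41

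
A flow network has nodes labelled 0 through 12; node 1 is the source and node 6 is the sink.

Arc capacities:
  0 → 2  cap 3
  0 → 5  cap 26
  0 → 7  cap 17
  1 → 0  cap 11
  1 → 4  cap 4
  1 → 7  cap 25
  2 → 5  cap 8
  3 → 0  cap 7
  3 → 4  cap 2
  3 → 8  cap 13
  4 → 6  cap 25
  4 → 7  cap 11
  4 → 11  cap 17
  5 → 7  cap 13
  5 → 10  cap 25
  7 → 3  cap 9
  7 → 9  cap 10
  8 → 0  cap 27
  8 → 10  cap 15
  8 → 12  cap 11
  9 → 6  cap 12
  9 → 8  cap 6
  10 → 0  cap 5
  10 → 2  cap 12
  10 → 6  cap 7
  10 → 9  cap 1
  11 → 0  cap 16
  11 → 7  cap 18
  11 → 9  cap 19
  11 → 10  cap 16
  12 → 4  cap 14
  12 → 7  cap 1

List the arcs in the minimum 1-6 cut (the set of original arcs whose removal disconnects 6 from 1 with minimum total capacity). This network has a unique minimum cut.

augment #1: 1→4→6 push 4
augment #2: 1→7→9→6 push 10
augment #3: 1→0→5→10→6 push 7
augment #4: 1→7→3→4→6 push 2
augment #5: 1→0→5→10→9→6 push 1
augment #6: 1→7→3→8→12→4→6 push 7
max flow = 31; residual-reachable set from 1 gives S-side
cut edges (S→T): {(1,4), (7,3), (7,9), (10,6), (10,9)} total cap 31

Min-cut arcs: {(1,4), (7,3), (7,9), (10,6), (10,9)} (total capacity 31)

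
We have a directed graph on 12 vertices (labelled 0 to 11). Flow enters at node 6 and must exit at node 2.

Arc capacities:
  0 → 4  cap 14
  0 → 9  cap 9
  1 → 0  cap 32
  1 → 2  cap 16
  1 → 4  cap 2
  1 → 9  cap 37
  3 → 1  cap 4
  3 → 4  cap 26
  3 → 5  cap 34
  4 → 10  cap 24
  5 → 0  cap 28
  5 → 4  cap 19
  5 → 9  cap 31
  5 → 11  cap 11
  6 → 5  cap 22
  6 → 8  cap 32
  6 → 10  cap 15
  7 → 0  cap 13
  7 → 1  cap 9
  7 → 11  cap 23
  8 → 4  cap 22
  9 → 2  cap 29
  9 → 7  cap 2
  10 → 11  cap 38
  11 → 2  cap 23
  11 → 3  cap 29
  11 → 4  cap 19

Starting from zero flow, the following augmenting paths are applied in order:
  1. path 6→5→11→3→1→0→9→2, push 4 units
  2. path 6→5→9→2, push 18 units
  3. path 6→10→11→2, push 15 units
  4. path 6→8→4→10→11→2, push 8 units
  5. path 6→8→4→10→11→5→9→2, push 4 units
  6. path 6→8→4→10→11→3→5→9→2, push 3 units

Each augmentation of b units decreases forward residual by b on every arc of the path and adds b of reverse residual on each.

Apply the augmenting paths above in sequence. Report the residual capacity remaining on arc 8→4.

after path 1 (6→5→11→3→1→0→9→2, push 4): res(8,4)=22
after path 2 (6→5→9→2, push 18): res(8,4)=22
after path 3 (6→10→11→2, push 15): res(8,4)=22
after path 4 (6→8→4→10→11→2, push 8): res(8,4)=14
after path 5 (6→8→4→10→11→5→9→2, push 4): res(8,4)=10
after path 6 (6→8→4→10→11→3→5→9→2, push 3): res(8,4)=7

Residual capacity of (8,4): 7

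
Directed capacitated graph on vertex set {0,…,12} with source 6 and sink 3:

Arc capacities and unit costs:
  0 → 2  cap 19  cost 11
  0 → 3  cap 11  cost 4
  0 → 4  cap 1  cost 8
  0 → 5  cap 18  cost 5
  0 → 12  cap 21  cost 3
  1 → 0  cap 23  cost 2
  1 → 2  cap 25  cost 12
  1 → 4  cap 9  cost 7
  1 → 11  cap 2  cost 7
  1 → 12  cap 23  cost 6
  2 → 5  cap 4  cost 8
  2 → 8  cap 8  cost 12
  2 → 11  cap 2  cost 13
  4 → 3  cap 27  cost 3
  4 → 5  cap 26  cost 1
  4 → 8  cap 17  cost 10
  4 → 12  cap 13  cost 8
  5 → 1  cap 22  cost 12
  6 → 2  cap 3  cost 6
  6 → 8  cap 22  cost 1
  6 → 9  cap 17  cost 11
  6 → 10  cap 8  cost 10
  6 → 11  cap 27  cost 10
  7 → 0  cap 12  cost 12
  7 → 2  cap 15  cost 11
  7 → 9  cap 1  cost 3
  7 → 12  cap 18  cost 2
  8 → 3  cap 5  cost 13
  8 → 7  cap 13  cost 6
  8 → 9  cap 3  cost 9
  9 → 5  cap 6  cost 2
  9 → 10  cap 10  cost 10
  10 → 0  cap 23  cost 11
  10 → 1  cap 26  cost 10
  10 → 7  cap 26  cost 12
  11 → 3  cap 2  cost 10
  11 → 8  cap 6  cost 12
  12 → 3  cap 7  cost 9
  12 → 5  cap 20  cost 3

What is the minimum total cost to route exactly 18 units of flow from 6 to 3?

shortest-cost path #1: 6→8→3 push 5 @ unit cost 14 (adds 70)
shortest-cost path #2: 6→8→7→12→3 push 7 @ unit cost 18 (adds 126)
shortest-cost path #3: 6→11→3 push 2 @ unit cost 20 (adds 40)
shortest-cost path #4: 6→8→7→0→3 push 4 @ unit cost 23 (adds 92)
total cost = 328

Minimum cost for 18 units: 328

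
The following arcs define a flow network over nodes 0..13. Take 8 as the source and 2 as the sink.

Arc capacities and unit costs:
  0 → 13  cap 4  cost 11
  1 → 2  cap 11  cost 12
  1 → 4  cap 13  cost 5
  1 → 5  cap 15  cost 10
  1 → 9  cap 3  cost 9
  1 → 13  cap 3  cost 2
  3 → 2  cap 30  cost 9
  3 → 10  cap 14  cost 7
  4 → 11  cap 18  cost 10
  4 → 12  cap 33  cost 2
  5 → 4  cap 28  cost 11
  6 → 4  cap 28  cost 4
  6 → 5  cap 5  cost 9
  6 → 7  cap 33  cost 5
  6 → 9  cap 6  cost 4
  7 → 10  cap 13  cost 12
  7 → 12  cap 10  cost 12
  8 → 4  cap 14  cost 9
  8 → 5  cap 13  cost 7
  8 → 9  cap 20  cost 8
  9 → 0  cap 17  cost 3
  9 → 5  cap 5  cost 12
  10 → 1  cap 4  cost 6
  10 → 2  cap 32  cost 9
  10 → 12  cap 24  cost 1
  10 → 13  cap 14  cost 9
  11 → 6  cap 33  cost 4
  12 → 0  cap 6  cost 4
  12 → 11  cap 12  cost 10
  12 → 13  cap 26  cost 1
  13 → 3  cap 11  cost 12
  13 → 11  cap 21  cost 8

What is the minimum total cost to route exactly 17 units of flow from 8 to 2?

Minimum cost for 17 units: 684

shortest-cost path #1: 8→4→12→13→3→2 push 11 @ unit cost 33 (adds 363)
shortest-cost path #2: 8→4→11→6→7→10→2 push 3 @ unit cost 49 (adds 147)
shortest-cost path #3: 8→5→4→11→6→7→10→2 push 3 @ unit cost 58 (adds 174)
total cost = 684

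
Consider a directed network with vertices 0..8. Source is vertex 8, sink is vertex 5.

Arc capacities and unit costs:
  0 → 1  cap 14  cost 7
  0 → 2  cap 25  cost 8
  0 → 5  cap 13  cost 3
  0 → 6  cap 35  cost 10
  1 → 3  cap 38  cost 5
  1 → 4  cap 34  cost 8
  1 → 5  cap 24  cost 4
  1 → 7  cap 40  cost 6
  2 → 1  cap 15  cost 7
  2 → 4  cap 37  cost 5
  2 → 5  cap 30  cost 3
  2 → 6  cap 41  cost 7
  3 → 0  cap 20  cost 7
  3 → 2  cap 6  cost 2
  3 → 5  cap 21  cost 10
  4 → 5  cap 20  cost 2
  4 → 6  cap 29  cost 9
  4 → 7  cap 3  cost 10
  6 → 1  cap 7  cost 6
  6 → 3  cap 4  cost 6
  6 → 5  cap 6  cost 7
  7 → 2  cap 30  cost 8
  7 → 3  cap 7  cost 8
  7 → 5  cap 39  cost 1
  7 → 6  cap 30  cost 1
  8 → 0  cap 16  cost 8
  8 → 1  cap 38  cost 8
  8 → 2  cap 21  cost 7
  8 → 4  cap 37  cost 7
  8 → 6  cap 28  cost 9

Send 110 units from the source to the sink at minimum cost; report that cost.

Minimum cost for 110 units: 1362

shortest-cost path #1: 8→4→5 push 20 @ unit cost 9 (adds 180)
shortest-cost path #2: 8→2→5 push 21 @ unit cost 10 (adds 210)
shortest-cost path #3: 8→0→5 push 13 @ unit cost 11 (adds 143)
shortest-cost path #4: 8→1→5 push 24 @ unit cost 12 (adds 288)
shortest-cost path #5: 8→1→7→5 push 14 @ unit cost 15 (adds 210)
shortest-cost path #6: 8→6→5 push 6 @ unit cost 16 (adds 96)
shortest-cost path #7: 8→4→7→5 push 3 @ unit cost 18 (adds 54)
shortest-cost path #8: 8→0→2→5 push 3 @ unit cost 19 (adds 57)
shortest-cost path #9: 8→6→3→2→5 push 4 @ unit cost 20 (adds 80)
shortest-cost path #10: 8→6→1→7→5 push 2 @ unit cost 22 (adds 44)
total cost = 1362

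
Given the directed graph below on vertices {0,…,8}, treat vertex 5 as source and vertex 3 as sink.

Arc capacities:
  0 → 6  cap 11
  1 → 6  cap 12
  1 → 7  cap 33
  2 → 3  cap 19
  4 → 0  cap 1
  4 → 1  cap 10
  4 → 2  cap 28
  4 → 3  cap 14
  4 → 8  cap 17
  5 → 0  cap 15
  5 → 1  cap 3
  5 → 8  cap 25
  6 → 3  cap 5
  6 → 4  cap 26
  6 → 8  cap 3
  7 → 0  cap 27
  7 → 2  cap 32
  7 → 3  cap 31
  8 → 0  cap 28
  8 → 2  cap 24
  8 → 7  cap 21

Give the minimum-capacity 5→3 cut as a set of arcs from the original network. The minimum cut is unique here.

Min-cut arcs: {(0,6), (5,1), (5,8)} (total capacity 39)

augment #1: 5→0→6→3 push 5
augment #2: 5→1→7→3 push 3
augment #3: 5→8→2→3 push 19
augment #4: 5→8→7→3 push 6
augment #5: 5→0→6→4→3 push 6
max flow = 39; residual-reachable set from 5 gives S-side
cut edges (S→T): {(0,6), (5,1), (5,8)} total cap 39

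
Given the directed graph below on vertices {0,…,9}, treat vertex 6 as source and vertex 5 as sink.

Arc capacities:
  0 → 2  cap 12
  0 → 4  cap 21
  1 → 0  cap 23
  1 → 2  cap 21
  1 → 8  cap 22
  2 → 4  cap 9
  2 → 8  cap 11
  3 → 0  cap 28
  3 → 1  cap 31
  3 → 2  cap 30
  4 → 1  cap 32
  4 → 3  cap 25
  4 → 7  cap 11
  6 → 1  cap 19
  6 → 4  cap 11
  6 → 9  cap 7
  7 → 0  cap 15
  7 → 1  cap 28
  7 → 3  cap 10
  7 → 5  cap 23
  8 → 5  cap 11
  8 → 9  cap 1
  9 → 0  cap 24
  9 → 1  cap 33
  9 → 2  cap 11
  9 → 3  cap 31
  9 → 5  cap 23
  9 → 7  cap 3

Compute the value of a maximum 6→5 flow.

Maximum flow value: 30

augment #1: 6→9→5 bottleneck 7, total now 7
augment #2: 6→1→8→5 bottleneck 11, total now 18
augment #3: 6→4→7→5 bottleneck 11, total now 29
augment #4: 6→1→8→9→5 bottleneck 1, total now 30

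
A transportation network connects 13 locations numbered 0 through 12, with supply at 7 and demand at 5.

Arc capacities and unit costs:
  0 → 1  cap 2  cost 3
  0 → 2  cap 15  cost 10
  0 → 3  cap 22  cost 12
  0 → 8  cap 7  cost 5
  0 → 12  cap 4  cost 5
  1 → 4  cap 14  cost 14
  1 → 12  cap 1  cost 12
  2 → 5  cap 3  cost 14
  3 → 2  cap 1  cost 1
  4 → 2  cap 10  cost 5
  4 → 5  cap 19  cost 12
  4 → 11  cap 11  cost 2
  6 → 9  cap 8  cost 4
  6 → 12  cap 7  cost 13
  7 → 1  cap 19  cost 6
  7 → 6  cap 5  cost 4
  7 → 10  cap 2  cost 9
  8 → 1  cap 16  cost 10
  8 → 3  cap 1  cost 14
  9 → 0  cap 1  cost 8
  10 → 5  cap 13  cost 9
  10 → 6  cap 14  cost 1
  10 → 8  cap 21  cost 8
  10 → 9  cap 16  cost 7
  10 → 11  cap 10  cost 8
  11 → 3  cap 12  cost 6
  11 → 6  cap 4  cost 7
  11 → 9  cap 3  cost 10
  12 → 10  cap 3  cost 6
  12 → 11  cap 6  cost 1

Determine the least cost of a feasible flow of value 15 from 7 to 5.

Minimum cost for 15 units: 452

shortest-cost path #1: 7→10→5 push 2 @ unit cost 18 (adds 36)
shortest-cost path #2: 7→1→4→5 push 13 @ unit cost 32 (adds 416)
total cost = 452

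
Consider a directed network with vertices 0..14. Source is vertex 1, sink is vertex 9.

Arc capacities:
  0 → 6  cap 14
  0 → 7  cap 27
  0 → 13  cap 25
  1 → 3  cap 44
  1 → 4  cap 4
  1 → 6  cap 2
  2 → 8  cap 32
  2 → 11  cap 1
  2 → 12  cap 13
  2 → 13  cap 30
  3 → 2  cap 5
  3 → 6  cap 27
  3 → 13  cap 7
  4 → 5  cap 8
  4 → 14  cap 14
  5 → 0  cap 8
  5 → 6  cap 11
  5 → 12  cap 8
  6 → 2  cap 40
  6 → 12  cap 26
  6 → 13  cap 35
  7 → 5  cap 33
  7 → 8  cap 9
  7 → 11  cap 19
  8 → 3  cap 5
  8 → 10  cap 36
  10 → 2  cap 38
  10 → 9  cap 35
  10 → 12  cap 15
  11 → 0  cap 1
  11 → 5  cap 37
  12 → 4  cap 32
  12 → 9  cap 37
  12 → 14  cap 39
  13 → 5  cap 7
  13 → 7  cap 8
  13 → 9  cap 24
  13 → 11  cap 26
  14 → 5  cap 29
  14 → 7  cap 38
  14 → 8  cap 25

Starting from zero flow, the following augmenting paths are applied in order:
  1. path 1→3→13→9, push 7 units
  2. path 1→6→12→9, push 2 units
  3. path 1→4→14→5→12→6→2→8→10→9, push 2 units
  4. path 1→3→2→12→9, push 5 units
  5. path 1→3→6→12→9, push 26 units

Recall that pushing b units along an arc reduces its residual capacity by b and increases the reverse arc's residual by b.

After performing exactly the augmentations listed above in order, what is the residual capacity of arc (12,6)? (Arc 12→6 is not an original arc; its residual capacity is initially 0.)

Residual capacity of (12,6): 26

after path 1 (1→3→13→9, push 7): res(12,6)=0
after path 2 (1→6→12→9, push 2): res(12,6)=2
after path 3 (1→4→14→5→12→6→2→8→10→9, push 2): res(12,6)=0
after path 4 (1→3→2→12→9, push 5): res(12,6)=0
after path 5 (1→3→6→12→9, push 26): res(12,6)=26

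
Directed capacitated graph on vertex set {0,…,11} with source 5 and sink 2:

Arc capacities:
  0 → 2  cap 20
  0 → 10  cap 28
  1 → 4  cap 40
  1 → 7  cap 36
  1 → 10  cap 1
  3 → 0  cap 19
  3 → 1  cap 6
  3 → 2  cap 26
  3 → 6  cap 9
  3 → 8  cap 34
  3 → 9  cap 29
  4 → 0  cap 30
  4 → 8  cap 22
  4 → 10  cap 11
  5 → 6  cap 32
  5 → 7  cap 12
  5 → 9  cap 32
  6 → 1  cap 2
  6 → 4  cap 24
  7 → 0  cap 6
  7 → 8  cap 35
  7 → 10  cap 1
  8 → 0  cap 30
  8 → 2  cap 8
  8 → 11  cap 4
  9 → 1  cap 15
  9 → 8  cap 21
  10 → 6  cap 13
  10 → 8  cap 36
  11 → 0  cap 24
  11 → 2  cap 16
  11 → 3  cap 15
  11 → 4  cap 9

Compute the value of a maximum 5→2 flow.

Maximum flow value: 32

augment #1: 5→7→0→2 bottleneck 6, total now 6
augment #2: 5→7→8→2 bottleneck 6, total now 12
augment #3: 5→9→8→2 bottleneck 2, total now 14
augment #4: 5→6→4→0→2 bottleneck 14, total now 28
augment #5: 5→9→8→11→2 bottleneck 4, total now 32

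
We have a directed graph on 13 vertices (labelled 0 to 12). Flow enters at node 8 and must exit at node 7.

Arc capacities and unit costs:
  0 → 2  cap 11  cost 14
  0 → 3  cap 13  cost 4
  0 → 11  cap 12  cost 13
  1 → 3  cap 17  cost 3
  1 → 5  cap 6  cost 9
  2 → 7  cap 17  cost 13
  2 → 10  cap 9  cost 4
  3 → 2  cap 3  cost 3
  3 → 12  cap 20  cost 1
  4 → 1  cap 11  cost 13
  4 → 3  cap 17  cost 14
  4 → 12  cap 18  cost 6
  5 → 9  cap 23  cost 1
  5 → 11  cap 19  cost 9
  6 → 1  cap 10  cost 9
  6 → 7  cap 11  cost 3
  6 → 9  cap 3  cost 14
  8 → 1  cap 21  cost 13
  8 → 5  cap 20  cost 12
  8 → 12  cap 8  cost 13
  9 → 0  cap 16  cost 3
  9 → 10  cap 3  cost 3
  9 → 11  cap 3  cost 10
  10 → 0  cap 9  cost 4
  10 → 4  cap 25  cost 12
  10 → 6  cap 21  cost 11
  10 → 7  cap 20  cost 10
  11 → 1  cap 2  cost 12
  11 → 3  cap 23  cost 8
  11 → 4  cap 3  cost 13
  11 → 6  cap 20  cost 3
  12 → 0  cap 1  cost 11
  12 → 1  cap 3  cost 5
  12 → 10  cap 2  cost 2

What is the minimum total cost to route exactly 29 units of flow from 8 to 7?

Minimum cost for 29 units: 989

shortest-cost path #1: 8→12→10→7 push 2 @ unit cost 25 (adds 50)
shortest-cost path #2: 8→5→9→10→7 push 3 @ unit cost 26 (adds 78)
shortest-cost path #3: 8→5→11→6→7 push 11 @ unit cost 27 (adds 297)
shortest-cost path #4: 8→1→3→2→7 push 3 @ unit cost 32 (adds 96)
shortest-cost path #5: 8→5→9→0→2→7 push 6 @ unit cost 43 (adds 258)
shortest-cost path #6: 8→12→0→2→7 push 1 @ unit cost 51 (adds 51)
shortest-cost path #7: 8→1→5→9→0→2→7 push 3 @ unit cost 53 (adds 159)
total cost = 989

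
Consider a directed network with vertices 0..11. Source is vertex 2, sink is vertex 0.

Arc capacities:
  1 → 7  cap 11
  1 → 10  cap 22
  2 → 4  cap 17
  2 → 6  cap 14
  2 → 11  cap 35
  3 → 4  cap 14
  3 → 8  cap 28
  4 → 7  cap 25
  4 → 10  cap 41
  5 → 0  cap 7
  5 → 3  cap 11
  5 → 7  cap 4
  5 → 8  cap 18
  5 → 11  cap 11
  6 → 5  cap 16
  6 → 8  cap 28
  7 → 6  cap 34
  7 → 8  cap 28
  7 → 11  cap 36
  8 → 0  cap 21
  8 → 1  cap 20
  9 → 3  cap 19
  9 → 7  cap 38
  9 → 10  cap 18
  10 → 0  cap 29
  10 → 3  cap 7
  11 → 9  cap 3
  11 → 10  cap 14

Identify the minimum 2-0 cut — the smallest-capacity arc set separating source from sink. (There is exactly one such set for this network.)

augment #1: 2→4→10→0 push 17
augment #2: 2→6→5→0 push 7
augment #3: 2→6→8→0 push 7
augment #4: 2→11→10→0 push 12
augment #5: 2→11→9→3→8→0 push 3
augment #6: 2→11→10→3→8→0 push 2
max flow = 48; residual-reachable set from 2 gives S-side
cut edges (S→T): {(2,4), (2,6), (11,9), (11,10)} total cap 48

Min-cut arcs: {(2,4), (2,6), (11,9), (11,10)} (total capacity 48)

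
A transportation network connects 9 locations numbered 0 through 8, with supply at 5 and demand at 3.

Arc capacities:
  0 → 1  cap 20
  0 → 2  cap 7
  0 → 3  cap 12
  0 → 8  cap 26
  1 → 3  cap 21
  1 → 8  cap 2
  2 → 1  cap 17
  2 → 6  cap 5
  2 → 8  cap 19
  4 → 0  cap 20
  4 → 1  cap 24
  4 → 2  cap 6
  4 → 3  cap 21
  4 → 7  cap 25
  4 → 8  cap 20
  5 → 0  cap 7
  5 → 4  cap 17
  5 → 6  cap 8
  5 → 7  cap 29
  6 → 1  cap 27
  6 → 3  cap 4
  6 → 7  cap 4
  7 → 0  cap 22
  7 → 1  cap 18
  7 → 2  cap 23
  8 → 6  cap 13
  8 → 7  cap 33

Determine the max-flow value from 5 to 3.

Maximum flow value: 54

augment #1: 5→0→3 bottleneck 7, total now 7
augment #2: 5→4→3 bottleneck 17, total now 24
augment #3: 5→6→3 bottleneck 4, total now 28
augment #4: 5→6→1→3 bottleneck 4, total now 32
augment #5: 5→7→0→3 bottleneck 5, total now 37
augment #6: 5→7→1→3 bottleneck 17, total now 54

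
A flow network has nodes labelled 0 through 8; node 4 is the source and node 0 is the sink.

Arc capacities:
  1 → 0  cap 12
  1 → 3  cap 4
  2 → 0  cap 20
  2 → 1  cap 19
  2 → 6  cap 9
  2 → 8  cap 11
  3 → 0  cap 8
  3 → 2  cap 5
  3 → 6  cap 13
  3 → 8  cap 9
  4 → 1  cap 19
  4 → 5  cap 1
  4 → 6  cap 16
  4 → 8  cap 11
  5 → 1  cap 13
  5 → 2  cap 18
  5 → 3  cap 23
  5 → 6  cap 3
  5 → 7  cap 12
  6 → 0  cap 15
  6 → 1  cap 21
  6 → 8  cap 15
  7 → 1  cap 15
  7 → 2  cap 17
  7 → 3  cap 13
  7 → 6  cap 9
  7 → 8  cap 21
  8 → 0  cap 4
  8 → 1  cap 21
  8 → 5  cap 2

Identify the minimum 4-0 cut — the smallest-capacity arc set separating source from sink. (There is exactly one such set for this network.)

Min-cut arcs: {(1,0), (1,3), (4,5), (6,0), (8,0), (8,5)} (total capacity 38)

augment #1: 4→1→0 push 12
augment #2: 4→6→0 push 15
augment #3: 4→8→0 push 4
augment #4: 4→1→3→0 push 4
augment #5: 4→5→2→0 push 1
augment #6: 4→8→5→2→0 push 2
max flow = 38; residual-reachable set from 4 gives S-side
cut edges (S→T): {(1,0), (1,3), (4,5), (6,0), (8,0), (8,5)} total cap 38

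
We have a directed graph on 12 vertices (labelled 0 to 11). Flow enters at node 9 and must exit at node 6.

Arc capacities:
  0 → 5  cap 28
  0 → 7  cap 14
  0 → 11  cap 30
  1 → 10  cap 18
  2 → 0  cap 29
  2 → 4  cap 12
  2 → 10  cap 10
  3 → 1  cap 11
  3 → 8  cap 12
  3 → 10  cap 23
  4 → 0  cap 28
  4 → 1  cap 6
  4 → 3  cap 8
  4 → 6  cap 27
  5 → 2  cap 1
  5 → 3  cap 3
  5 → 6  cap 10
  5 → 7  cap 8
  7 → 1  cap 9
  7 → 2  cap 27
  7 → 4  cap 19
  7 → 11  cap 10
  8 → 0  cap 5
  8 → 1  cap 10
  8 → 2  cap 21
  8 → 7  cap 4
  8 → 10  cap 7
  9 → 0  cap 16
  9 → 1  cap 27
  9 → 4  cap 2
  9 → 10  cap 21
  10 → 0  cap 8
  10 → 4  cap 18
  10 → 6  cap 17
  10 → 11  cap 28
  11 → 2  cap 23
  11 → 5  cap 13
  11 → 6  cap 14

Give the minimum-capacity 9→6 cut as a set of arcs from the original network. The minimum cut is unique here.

Min-cut arcs: {(1,10), (9,0), (9,4), (9,10)} (total capacity 57)

augment #1: 9→4→6 push 2
augment #2: 9→10→6 push 17
augment #3: 9→0→5→6 push 10
augment #4: 9→0→11→6 push 6
augment #5: 9→10→4→6 push 4
augment #6: 9→1→10→4→6 push 14
augment #7: 9→1→10→11→6 push 4
max flow = 57; residual-reachable set from 9 gives S-side
cut edges (S→T): {(1,10), (9,0), (9,4), (9,10)} total cap 57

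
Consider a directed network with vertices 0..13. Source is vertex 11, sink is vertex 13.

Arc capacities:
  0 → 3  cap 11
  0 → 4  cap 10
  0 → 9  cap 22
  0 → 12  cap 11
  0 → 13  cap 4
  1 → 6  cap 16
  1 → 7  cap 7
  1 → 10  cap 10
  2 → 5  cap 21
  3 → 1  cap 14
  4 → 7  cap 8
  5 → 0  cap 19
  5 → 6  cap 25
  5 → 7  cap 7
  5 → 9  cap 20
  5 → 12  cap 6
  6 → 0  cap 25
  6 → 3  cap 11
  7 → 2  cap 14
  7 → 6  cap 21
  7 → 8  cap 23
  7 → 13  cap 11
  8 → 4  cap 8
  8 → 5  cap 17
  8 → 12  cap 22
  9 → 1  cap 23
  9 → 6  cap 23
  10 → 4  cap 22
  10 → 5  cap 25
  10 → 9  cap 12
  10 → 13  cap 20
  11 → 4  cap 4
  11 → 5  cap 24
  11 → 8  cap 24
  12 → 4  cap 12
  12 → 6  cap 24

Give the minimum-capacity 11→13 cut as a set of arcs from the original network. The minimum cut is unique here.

Min-cut arcs: {(0,13), (1,10), (7,13)} (total capacity 25)

augment #1: 11→4→7→13 push 4
augment #2: 11→5→0→13 push 4
augment #3: 11→5→7→13 push 7
augment #4: 11→5→9→1→10→13 push 10
max flow = 25; residual-reachable set from 11 gives S-side
cut edges (S→T): {(0,13), (1,10), (7,13)} total cap 25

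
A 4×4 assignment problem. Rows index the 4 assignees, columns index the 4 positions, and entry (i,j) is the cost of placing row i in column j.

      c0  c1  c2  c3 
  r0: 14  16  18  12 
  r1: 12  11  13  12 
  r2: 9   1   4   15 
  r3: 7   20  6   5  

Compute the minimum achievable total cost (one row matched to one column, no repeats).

Minimum assignment cost: 31

optimal assignment: row0→col3 (cost 12), row1→col0 (cost 12), row2→col1 (cost 1), row3→col2 (cost 6)
total = 12 + 12 + 1 + 6 = 31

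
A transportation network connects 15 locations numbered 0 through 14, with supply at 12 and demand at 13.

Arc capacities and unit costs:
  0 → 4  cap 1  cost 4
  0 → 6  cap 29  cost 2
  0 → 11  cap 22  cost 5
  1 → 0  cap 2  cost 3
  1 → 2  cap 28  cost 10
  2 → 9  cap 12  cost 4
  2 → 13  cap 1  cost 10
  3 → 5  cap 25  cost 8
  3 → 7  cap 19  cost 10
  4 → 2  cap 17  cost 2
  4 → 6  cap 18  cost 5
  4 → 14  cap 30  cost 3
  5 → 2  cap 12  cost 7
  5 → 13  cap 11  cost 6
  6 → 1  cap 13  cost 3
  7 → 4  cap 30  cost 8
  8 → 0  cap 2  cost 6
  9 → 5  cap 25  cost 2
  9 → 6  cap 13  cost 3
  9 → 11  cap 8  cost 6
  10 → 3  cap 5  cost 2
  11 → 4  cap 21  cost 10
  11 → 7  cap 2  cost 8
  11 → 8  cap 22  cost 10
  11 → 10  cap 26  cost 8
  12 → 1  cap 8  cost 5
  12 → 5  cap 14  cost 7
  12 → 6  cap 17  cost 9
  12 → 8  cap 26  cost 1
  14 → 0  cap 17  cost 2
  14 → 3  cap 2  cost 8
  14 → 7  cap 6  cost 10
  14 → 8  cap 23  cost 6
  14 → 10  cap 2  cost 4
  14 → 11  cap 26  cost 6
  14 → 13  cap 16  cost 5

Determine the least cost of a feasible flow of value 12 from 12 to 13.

Minimum cost for 12 units: 162

shortest-cost path #1: 12→5→13 push 11 @ unit cost 13 (adds 143)
shortest-cost path #2: 12→8→0→4→14→13 push 1 @ unit cost 19 (adds 19)
total cost = 162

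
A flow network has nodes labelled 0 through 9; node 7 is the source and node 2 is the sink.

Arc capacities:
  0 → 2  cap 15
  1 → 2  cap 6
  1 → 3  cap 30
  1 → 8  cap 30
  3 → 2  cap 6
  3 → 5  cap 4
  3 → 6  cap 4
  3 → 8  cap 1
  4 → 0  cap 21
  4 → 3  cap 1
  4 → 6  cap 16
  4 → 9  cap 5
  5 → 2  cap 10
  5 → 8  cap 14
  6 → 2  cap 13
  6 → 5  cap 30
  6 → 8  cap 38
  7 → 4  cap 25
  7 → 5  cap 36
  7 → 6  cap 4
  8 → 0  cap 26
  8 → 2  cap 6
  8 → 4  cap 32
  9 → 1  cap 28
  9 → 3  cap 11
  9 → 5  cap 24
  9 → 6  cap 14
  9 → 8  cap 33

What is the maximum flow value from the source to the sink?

Maximum flow value: 50

augment #1: 7→5→2 bottleneck 10, total now 10
augment #2: 7→6→2 bottleneck 4, total now 14
augment #3: 7→4→0→2 bottleneck 15, total now 29
augment #4: 7→4→3→2 bottleneck 1, total now 30
augment #5: 7→4→6→2 bottleneck 9, total now 39
augment #6: 7→5→8→2 bottleneck 6, total now 45
augment #7: 7→5→8→4→9→1→2 bottleneck 5, total now 50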